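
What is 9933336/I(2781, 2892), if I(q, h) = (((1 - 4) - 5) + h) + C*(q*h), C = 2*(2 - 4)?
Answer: -2483334/8041931 ≈ -0.30880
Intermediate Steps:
C = -4 (C = 2*(-2) = -4)
I(q, h) = -8 + h - 4*h*q (I(q, h) = (((1 - 4) - 5) + h) - 4*q*h = ((-3 - 5) + h) - 4*h*q = (-8 + h) - 4*h*q = -8 + h - 4*h*q)
9933336/I(2781, 2892) = 9933336/(-8 + 2892 - 4*2892*2781) = 9933336/(-8 + 2892 - 32170608) = 9933336/(-32167724) = 9933336*(-1/32167724) = -2483334/8041931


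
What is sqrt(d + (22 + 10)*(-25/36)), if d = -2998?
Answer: I*sqrt(27182)/3 ≈ 54.957*I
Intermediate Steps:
sqrt(d + (22 + 10)*(-25/36)) = sqrt(-2998 + (22 + 10)*(-25/36)) = sqrt(-2998 + 32*(-25*1/36)) = sqrt(-2998 + 32*(-25/36)) = sqrt(-2998 - 200/9) = sqrt(-27182/9) = I*sqrt(27182)/3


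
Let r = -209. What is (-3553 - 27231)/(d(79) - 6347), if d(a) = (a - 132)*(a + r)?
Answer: -30784/543 ≈ -56.692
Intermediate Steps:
d(a) = (-209 + a)*(-132 + a) (d(a) = (a - 132)*(a - 209) = (-132 + a)*(-209 + a) = (-209 + a)*(-132 + a))
(-3553 - 27231)/(d(79) - 6347) = (-3553 - 27231)/((27588 + 79**2 - 341*79) - 6347) = -30784/((27588 + 6241 - 26939) - 6347) = -30784/(6890 - 6347) = -30784/543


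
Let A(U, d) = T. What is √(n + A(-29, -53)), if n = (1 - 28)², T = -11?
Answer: √718 ≈ 26.796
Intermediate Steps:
A(U, d) = -11
n = 729 (n = (-27)² = 729)
√(n + A(-29, -53)) = √(729 - 11) = √718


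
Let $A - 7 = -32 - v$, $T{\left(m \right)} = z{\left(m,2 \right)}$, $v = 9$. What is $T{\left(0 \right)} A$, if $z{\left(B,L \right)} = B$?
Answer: $0$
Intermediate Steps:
$T{\left(m \right)} = m$
$A = -34$ ($A = 7 - 41 = -34$)
$T{\left(0 \right)} A = 0 \left(-34\right) = 0$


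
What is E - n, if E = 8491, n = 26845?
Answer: -18354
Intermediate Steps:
E - n = 8491 - 1*26845 = 8491 - 26845 = -18354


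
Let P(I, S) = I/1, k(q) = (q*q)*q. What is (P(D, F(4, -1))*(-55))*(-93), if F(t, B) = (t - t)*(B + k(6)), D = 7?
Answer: 35805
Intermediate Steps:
k(q) = q**3 (k(q) = q**2*q = q**3)
F(t, B) = 0 (F(t, B) = (t - t)*(B + 6**3) = 0*(B + 216) = 0*(216 + B) = 0)
P(I, S) = I (P(I, S) = I*1 = I)
(P(D, F(4, -1))*(-55))*(-93) = (7*(-55))*(-93) = -385*(-93) = 35805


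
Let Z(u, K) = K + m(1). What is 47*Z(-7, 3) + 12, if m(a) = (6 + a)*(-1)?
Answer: -176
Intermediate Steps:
m(a) = -6 - a
Z(u, K) = -7 + K (Z(u, K) = K + (-6 - 1*1) = K + (-6 - 1) = K - 7 = -7 + K)
47*Z(-7, 3) + 12 = 47*(-7 + 3) + 12 = 47*(-4) + 12 = -188 + 12 = -176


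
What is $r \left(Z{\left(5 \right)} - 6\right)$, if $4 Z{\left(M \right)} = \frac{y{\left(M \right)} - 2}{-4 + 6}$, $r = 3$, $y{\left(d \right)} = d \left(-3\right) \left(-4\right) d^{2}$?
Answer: $\frac{2175}{4} \approx 543.75$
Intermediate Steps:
$y{\left(d \right)} = 12 d^{3}$ ($y{\left(d \right)} = - 3 d \left(-4\right) d^{2} = 12 d d^{2} = 12 d^{3}$)
$Z{\left(M \right)} = - \frac{1}{4} + \frac{3 M^{3}}{2}$ ($Z{\left(M \right)} = \frac{\left(12 M^{3} - 2\right) \frac{1}{-4 + 6}}{4} = \frac{\left(-2 + 12 M^{3}\right) \frac{1}{2}}{4} = \frac{-1 + 6 M^{3}}{4} = - \frac{1}{4} + \frac{3 M^{3}}{2}$)
$r \left(Z{\left(5 \right)} - 6\right) = 3 \left(\left(- \frac{1}{4} + \frac{3 \cdot 5^{3}}{2}\right) - 6\right) = 3 \left(\left(- \frac{1}{4} + \frac{3}{2} \cdot 125\right) - 6\right) = 3 \left(\left(- \frac{1}{4} + \frac{375}{2}\right) - 6\right) = 3 \left(\frac{749}{4} - 6\right) = 3 \cdot \frac{725}{4} = \frac{2175}{4}$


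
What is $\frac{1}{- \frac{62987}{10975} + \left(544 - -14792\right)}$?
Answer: $\frac{10975}{168249613} \approx 6.523 \cdot 10^{-5}$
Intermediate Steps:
$\frac{1}{- \frac{62987}{10975} + \left(544 - -14792\right)} = \frac{1}{\left(-62987\right) \frac{1}{10975} + \left(544 + 14792\right)} = \frac{1}{- \frac{62987}{10975} + 15336} = \frac{1}{\frac{168249613}{10975}} = \frac{10975}{168249613}$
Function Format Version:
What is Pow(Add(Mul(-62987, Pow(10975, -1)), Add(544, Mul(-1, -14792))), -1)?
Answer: Rational(10975, 168249613) ≈ 6.5230e-5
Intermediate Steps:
Pow(Add(Mul(-62987, Pow(10975, -1)), Add(544, Mul(-1, -14792))), -1) = Pow(Add(Mul(-62987, Rational(1, 10975)), Add(544, 14792)), -1) = Pow(Add(Rational(-62987, 10975), 15336), -1) = Pow(Rational(168249613, 10975), -1) = Rational(10975, 168249613)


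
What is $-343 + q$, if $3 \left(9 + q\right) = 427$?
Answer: $- \frac{629}{3} \approx -209.67$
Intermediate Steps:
$q = \frac{400}{3}$ ($q = -9 + \frac{1}{3} \cdot 427 = -9 + \frac{427}{3} = \frac{400}{3} \approx 133.33$)
$-343 + q = -343 + \frac{400}{3} = - \frac{629}{3}$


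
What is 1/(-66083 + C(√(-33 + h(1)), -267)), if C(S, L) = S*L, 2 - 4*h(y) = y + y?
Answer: I/(-66083*I + 267*√33) ≈ -1.5124e-5 + 3.5104e-7*I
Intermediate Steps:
h(y) = ½ - y/2 (h(y) = ½ - (y + y)/4 = ½ - y/2)
C(S, L) = L*S
1/(-66083 + C(√(-33 + h(1)), -267)) = 1/(-66083 - 267*√(-33 + (½ - ½*1))) = 1/(-66083 - 267*√(-33 + (½ - ½))) = 1/(-66083 - 267*√(-33 + 0)) = 1/(-66083 - 267*I*√33)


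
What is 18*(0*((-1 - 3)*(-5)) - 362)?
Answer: -6516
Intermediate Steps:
18*(0*((-1 - 3)*(-5)) - 362) = 18*(0*(-4*(-5)) - 362) = 18*(0*20 - 362) = 18*(0 - 362) = 18*(-362) = -6516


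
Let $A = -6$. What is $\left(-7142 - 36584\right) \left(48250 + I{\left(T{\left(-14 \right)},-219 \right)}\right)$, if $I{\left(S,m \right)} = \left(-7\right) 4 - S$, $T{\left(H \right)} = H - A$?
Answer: $-2108904980$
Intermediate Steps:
$T{\left(H \right)} = 6 + H$ ($T{\left(H \right)} = H - -6 = H + 6 = 6 + H$)
$I{\left(S,m \right)} = -28 - S$
$\left(-7142 - 36584\right) \left(48250 + I{\left(T{\left(-14 \right)},-219 \right)}\right) = \left(-7142 - 36584\right) \left(48250 - 20\right) = - 43726 \left(48250 - 20\right) = \left(-43726\right) 48230 = -2108904980$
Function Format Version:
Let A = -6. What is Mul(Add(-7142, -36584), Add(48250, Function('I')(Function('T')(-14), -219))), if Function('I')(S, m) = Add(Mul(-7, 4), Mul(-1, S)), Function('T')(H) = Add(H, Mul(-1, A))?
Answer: -2108904980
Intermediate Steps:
Function('T')(H) = Add(6, H) (Function('T')(H) = Add(H, Mul(-1, -6)) = Add(H, 6) = Add(6, H))
Function('I')(S, m) = Add(-28, Mul(-1, S))
Mul(Add(-7142, -36584), Add(48250, Function('I')(Function('T')(-14), -219))) = Mul(Add(-7142, -36584), Add(48250, Add(-28, Mul(-1, Add(6, -14))))) = Mul(-43726, Add(48250, Add(-28, Mul(-1, -8)))) = Mul(-43726, Add(48250, Add(-28, 8))) = Mul(-43726, Add(48250, -20)) = Mul(-43726, 48230) = -2108904980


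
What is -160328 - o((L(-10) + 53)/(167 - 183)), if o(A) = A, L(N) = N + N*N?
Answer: -2565105/16 ≈ -1.6032e+5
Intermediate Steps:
L(N) = N + N²
-160328 - o((L(-10) + 53)/(167 - 183)) = -160328 - (-10*(1 - 10) + 53)/(167 - 183) = -160328 - (-10*(-9) + 53)/(-16) = -160328 - (90 + 53)*(-1)/16 = -160328 - 143*(-1)/16 = -160328 - 1*(-143/16) = -160328 + 143/16 = -2565105/16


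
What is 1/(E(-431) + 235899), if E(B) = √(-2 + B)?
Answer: 235899/55648338634 - I*√433/55648338634 ≈ 4.2391e-6 - 3.7393e-10*I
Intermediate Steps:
1/(E(-431) + 235899) = 1/(√(-2 - 431) + 235899) = 1/(√(-433) + 235899) = 1/(I*√433 + 235899) = 1/(235899 + I*√433)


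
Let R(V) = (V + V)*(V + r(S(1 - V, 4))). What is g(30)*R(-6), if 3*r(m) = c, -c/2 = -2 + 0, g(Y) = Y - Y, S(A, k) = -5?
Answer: 0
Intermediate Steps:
g(Y) = 0
c = 4 (c = -2*(-2 + 0) = -2*(-2) = 4)
r(m) = 4/3 (r(m) = (1/3)*4 = 4/3)
R(V) = 2*V*(4/3 + V) (R(V) = (V + V)*(V + 4/3) = (2*V)*(4/3 + V) = 2*V*(4/3 + V))
g(30)*R(-6) = 0*((2/3)*(-6)*(4 + 3*(-6))) = 0*((2/3)*(-6)*(4 - 18)) = 0*((2/3)*(-6)*(-14)) = 0*56 = 0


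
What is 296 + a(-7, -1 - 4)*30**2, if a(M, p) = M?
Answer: -6004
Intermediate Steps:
296 + a(-7, -1 - 4)*30**2 = 296 - 7*30**2 = 296 - 7*900 = 296 - 6300 = -6004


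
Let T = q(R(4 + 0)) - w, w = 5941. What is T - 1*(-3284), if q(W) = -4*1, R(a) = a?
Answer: -2661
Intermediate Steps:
q(W) = -4
T = -5945 (T = -4 - 1*5941 = -4 - 5941 = -5945)
T - 1*(-3284) = -5945 - 1*(-3284) = -5945 + 3284 = -2661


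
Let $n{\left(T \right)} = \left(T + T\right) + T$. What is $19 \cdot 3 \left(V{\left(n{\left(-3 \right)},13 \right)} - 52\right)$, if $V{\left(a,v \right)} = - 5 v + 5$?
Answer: $-6384$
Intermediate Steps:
$n{\left(T \right)} = 3 T$ ($n{\left(T \right)} = 2 T + T = 3 T$)
$V{\left(a,v \right)} = 5 - 5 v$
$19 \cdot 3 \left(V{\left(n{\left(-3 \right)},13 \right)} - 52\right) = 19 \cdot 3 \left(\left(5 - 65\right) - 52\right) = 57 \left(\left(5 - 65\right) - 52\right) = 57 \left(-60 - 52\right) = 57 \left(-112\right) = -6384$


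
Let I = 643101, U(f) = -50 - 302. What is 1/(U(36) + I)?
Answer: 1/642749 ≈ 1.5558e-6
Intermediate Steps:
U(f) = -352
1/(U(36) + I) = 1/(-352 + 643101) = 1/642749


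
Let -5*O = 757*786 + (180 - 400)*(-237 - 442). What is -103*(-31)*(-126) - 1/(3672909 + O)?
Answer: -7088908737839/17620163 ≈ -4.0232e+5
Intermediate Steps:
O = -744382/5 (O = -(757*786 + (180 - 400)*(-237 - 442))/5 = -(595002 - 220*(-679))/5 = -(595002 + 149380)/5 = -⅕*744382 = -744382/5 ≈ -1.4888e+5)
-103*(-31)*(-126) - 1/(3672909 + O) = -103*(-31)*(-126) - 1/(3672909 - 744382/5) = 3193*(-126) - 1/17620163/5 = -402318 - 1*5/17620163 = -402318 - 5/17620163 = -7088908737839/17620163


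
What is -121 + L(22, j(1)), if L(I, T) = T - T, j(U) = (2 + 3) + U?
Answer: -121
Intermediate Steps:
j(U) = 5 + U
L(I, T) = 0
-121 + L(22, j(1)) = -121 + 0 = -121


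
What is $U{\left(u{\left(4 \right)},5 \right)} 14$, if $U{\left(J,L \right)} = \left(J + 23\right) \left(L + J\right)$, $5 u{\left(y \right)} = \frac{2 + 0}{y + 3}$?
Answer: $\frac{285678}{175} \approx 1632.4$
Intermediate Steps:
$u{\left(y \right)} = \frac{2}{5 \left(3 + y\right)}$ ($u{\left(y \right)} = \frac{\left(2 + 0\right) \frac{1}{y + 3}}{5} = \frac{2 \frac{1}{3 + y}}{5} = \frac{2}{5 \left(3 + y\right)}$)
$U{\left(J,L \right)} = \left(23 + J\right) \left(J + L\right)$
$U{\left(u{\left(4 \right)},5 \right)} 14 = \left(\left(\frac{2}{5 \left(3 + 4\right)}\right)^{2} + 23 \frac{2}{5 \left(3 + 4\right)} + 23 \cdot 5 + \frac{2}{5 \left(3 + 4\right)} 5\right) 14 = \left(\left(\frac{2}{5 \cdot 7}\right)^{2} + 23 \frac{2}{5 \cdot 7} + 115 + \frac{2}{5 \cdot 7} \cdot 5\right) 14 = \left(\left(\frac{2}{5} \cdot \frac{1}{7}\right)^{2} + 23 \cdot \frac{2}{5} \cdot \frac{1}{7} + 115 + \frac{2}{5} \cdot \frac{1}{7} \cdot 5\right) 14 = \left(\left(\frac{2}{35}\right)^{2} + 23 \cdot \frac{2}{35} + 115 + \frac{2}{35} \cdot 5\right) 14 = \left(\frac{4}{1225} + \frac{46}{35} + 115 + \frac{2}{7}\right) 14 = \frac{142839}{1225} \cdot 14 = \frac{285678}{175}$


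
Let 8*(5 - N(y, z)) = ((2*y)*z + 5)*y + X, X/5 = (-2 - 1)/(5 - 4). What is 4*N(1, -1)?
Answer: 26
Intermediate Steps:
X = -15 (X = 5*((-2 - 1)/(5 - 4)) = 5*(-3/1) = 5*(-3*1) = 5*(-3) = -15)
N(y, z) = 55/8 - y*(5 + 2*y*z)/8 (N(y, z) = 5 - (((2*y)*z + 5)*y - 15)/8 = 5 - ((2*y*z + 5)*y - 15)/8 = 5 - ((5 + 2*y*z)*y - 15)/8 = 5 - (y*(5 + 2*y*z) - 15)/8 = 5 - (-15 + y*(5 + 2*y*z))/8 = 5 + (15/8 - y*(5 + 2*y*z)/8) = 55/8 - y*(5 + 2*y*z)/8)
4*N(1, -1) = 4*(55/8 - 5/8*1 - ¼*(-1)*1²) = 4*(55/8 - 5/8 - ¼*(-1)*1) = 4*(55/8 - 5/8 + ¼) = 4*(13/2) = 26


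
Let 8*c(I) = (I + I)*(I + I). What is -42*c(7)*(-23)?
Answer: 23667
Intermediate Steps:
c(I) = I**2/2 (c(I) = ((I + I)*(I + I))/8 = ((2*I)*(2*I))/8 = (4*I**2)/8 = I**2/2)
-42*c(7)*(-23) = -21*7**2*(-23) = -21*49*(-23) = -42*49/2*(-23) = -1029*(-23) = 23667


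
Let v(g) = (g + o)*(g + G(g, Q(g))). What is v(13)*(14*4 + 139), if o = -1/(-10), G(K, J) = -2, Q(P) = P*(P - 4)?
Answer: 56199/2 ≈ 28100.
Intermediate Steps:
Q(P) = P*(-4 + P)
o = 1/10 (o = -1*(-1/10) = 1/10 ≈ 0.10000)
v(g) = (-2 + g)*(1/10 + g) (v(g) = (g + 1/10)*(g - 2) = (1/10 + g)*(-2 + g) = (-2 + g)*(1/10 + g))
v(13)*(14*4 + 139) = (-1/5 + 13**2 - 19/10*13)*(14*4 + 139) = (-1/5 + 169 - 247/10)*(56 + 139) = (1441/10)*195 = 56199/2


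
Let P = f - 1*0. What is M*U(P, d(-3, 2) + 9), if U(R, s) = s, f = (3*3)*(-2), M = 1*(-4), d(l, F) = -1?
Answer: -32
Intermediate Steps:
M = -4
f = -18 (f = 9*(-2) = -18)
P = -18 (P = -18 - 1*0 = -18 + 0 = -18)
M*U(P, d(-3, 2) + 9) = -4*(-1 + 9) = -4*8 = -32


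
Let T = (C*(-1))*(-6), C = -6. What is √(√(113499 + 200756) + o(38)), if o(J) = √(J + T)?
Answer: √(√2 + √314255) ≈ 23.707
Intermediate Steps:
T = -36 (T = -6*(-1)*(-6) = 6*(-6) = -36)
o(J) = √(-36 + J) (o(J) = √(J - 36) = √(-36 + J))
√(√(113499 + 200756) + o(38)) = √(√(113499 + 200756) + √(-36 + 38)) = √(√314255 + √2) = √(√2 + √314255)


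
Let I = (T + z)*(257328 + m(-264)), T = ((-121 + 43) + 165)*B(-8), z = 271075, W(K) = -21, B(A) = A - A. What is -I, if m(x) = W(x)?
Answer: -69749495025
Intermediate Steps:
B(A) = 0
m(x) = -21
T = 0 (T = ((-121 + 43) + 165)*0 = (-78 + 165)*0 = 87*0 = 0)
I = 69749495025 (I = (0 + 271075)*(257328 - 21) = 271075*257307 = 69749495025)
-I = -1*69749495025 = -69749495025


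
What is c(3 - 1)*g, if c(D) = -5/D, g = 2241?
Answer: -11205/2 ≈ -5602.5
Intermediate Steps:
c(3 - 1)*g = -5/(3 - 1)*2241 = -5/2*2241 = -11205/2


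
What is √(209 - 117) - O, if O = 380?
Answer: -380 + 2*√23 ≈ -370.41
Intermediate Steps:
√(209 - 117) - O = √(209 - 117) - 1*380 = √92 - 380 = 2*√23 - 380 = -380 + 2*√23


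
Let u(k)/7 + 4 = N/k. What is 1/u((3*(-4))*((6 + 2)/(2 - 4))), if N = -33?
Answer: -16/525 ≈ -0.030476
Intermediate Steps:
u(k) = -28 - 231/k (u(k) = -28 + 7*(-33/k) = -28 - 231/k)
1/u((3*(-4))*((6 + 2)/(2 - 4))) = 1/(-28 - 231*(-(2 - 4)/(12*(6 + 2)))) = 1/(-28 - 231/((-96/(-2)))) = 1/(-28 - 231/((-96*(-1)/2))) = 1/(-28 - 231/((-12*(-4)))) = 1/(-28 - 231/48) = 1/(-28 - 231*1/48) = 1/(-28 - 77/16) = 1/(-525/16) = -16/525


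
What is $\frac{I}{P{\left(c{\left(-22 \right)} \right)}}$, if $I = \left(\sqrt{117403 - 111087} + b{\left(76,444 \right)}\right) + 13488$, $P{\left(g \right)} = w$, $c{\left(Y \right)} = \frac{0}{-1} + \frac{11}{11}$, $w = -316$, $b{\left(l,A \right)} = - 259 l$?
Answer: $\frac{1549}{79} - \frac{\sqrt{1579}}{158} \approx 19.356$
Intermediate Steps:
$c{\left(Y \right)} = 1$ ($c{\left(Y \right)} = 0 \left(-1\right) + 11 \cdot \frac{1}{11} = 0 + 1 = 1$)
$P{\left(g \right)} = -316$
$I = -6196 + 2 \sqrt{1579}$ ($I = \left(\sqrt{117403 - 111087} - 19684\right) + 13488 = \left(\sqrt{6316} - 19684\right) + 13488 = \left(2 \sqrt{1579} - 19684\right) + 13488 = \left(-19684 + 2 \sqrt{1579}\right) + 13488 = -6196 + 2 \sqrt{1579} \approx -6116.5$)
$\frac{I}{P{\left(c{\left(-22 \right)} \right)}} = \frac{-6196 + 2 \sqrt{1579}}{-316} = \left(-6196 + 2 \sqrt{1579}\right) \left(- \frac{1}{316}\right) = \frac{1549}{79} - \frac{\sqrt{1579}}{158}$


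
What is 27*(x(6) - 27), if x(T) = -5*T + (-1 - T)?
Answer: -1728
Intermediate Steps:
x(T) = -1 - 6*T
27*(x(6) - 27) = 27*((-1 - 6*6) - 27) = 27*((-1 - 36) - 27) = 27*(-37 - 27) = 27*(-64) = -1728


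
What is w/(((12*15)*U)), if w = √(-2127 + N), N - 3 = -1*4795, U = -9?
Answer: -I*√6919/1620 ≈ -0.051346*I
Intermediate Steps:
N = -4792 (N = 3 - 1*4795 = 3 - 4795 = -4792)
w = I*√6919 (w = √(-2127 - 4792) = √(-6919) = I*√6919 ≈ 83.181*I)
w/(((12*15)*U)) = (I*√6919)/(((12*15)*(-9))) = (I*√6919)/((180*(-9))) = (I*√6919)/(-1620) = (I*√6919)*(-1/1620) = -I*√6919/1620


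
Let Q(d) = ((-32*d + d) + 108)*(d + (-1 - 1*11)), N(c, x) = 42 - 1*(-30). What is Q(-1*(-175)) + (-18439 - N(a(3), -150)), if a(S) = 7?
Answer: -885182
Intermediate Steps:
N(c, x) = 72 (N(c, x) = 42 + 30 = 72)
Q(d) = (-12 + d)*(108 - 31*d) (Q(d) = (-31*d + 108)*(d + (-1 - 11)) = (108 - 31*d)*(d - 12) = (108 - 31*d)*(-12 + d) = (-12 + d)*(108 - 31*d))
Q(-1*(-175)) + (-18439 - N(a(3), -150)) = (-1296 - 31*(-1*(-175))² + 480*(-1*(-175))) + (-18439 - 1*72) = (-1296 - 31*175² + 480*175) + (-18439 - 72) = (-1296 - 31*30625 + 84000) - 18511 = (-1296 - 949375 + 84000) - 18511 = -866671 - 18511 = -885182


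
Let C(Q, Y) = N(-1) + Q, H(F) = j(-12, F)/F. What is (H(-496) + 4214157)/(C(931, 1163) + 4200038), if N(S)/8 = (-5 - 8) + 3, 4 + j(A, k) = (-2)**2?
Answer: 4214157/4200889 ≈ 1.0032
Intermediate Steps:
j(A, k) = 0 (j(A, k) = -4 + (-2)**2 = -4 + 4 = 0)
N(S) = -80 (N(S) = 8*((-5 - 8) + 3) = 8*(-13 + 3) = 8*(-10) = -80)
H(F) = 0 (H(F) = 0/F = 0)
C(Q, Y) = -80 + Q
(H(-496) + 4214157)/(C(931, 1163) + 4200038) = (0 + 4214157)/((-80 + 931) + 4200038) = 4214157/(851 + 4200038) = 4214157/4200889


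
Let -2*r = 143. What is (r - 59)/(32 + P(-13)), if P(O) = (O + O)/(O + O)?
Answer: -87/22 ≈ -3.9545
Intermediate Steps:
r = -143/2 (r = -1/2*143 = -143/2 ≈ -71.500)
P(O) = 1 (P(O) = (2*O)/((2*O)) = (2*O)*(1/(2*O)) = 1)
(r - 59)/(32 + P(-13)) = (-143/2 - 59)/(32 + 1) = -261/2/33 = -261/2*1/33 = -87/22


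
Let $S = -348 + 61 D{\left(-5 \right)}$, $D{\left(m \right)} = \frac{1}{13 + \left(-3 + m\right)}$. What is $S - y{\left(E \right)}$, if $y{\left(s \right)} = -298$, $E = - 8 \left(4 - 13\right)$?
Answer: $- \frac{189}{5} \approx -37.8$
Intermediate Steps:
$E = 72$ ($E = \left(-8\right) \left(-9\right) = 72$)
$D{\left(m \right)} = \frac{1}{10 + m}$
$S = - \frac{1679}{5}$ ($S = -348 + \frac{61}{10 - 5} = -348 + \frac{61}{5} = - \frac{1679}{5} \approx -335.8$)
$S - y{\left(E \right)} = - \frac{1679}{5} - -298 = - \frac{1679}{5} + 298 = - \frac{189}{5}$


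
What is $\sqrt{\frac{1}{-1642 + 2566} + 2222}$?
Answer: $\frac{\sqrt{474272799}}{462} \approx 47.138$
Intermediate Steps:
$\sqrt{\frac{1}{-1642 + 2566} + 2222} = \sqrt{\frac{1}{924} + 2222} = \sqrt{\frac{2053129}{924}} = \frac{\sqrt{474272799}}{462}$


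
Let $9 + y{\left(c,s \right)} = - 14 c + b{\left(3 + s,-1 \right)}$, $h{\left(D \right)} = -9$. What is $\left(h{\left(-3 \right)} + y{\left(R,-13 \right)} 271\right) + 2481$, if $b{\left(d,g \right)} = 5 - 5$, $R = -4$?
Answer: $15209$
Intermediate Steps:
$b{\left(d,g \right)} = 0$
$y{\left(c,s \right)} = -9 - 14 c$ ($y{\left(c,s \right)} = -9 + \left(- 14 c + 0\right) = -9 - 14 c$)
$\left(h{\left(-3 \right)} + y{\left(R,-13 \right)} 271\right) + 2481 = \left(-9 + \left(-9 - -56\right) 271\right) + 2481 = \left(-9 + \left(-9 + 56\right) 271\right) + 2481 = \left(-9 + 47 \cdot 271\right) + 2481 = \left(-9 + 12737\right) + 2481 = 12728 + 2481 = 15209$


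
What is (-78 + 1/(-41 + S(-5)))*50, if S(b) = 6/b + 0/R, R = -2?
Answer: -823150/211 ≈ -3901.2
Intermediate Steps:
S(b) = 6/b (S(b) = 6/b + 0/(-2) = 6/b + 0*(-1/2) = 6/b + 0 = 6/b)
(-78 + 1/(-41 + S(-5)))*50 = (-78 + 1/(-41 + 6/(-5)))*50 = (-78 + 1/(-41 + 6*(-1/5)))*50 = (-78 + 1/(-41 - 6/5))*50 = (-78 + 1/(-211/5))*50 = (-78 - 5/211)*50 = -16463/211*50 = -823150/211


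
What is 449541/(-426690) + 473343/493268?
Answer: -1098525851/11692917940 ≈ -0.093948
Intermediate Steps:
449541/(-426690) + 473343/493268 = 449541*(-1/426690) + 473343*(1/493268) = -49949/47410 + 473343/493268 = -1098525851/11692917940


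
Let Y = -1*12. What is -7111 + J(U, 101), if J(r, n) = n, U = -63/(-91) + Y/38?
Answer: -7010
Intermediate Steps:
Y = -12
U = 93/247 (U = -63/(-91) - 12/38 = -63*(-1/91) - 12*1/38 = 9/13 - 6/19 = 93/247 ≈ 0.37652)
-7111 + J(U, 101) = -7111 + 101 = -7010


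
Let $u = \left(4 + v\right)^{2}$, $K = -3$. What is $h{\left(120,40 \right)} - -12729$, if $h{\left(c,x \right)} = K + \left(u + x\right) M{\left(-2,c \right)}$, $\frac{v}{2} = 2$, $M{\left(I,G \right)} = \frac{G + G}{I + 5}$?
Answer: $21046$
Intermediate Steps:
$M{\left(I,G \right)} = \frac{2 G}{5 + I}$
$v = 4$ ($v = 2 \cdot 2 = 4$)
$u = 64$ ($u = \left(4 + 4\right)^{2} = 8^{2} = 64$)
$h{\left(c,x \right)} = -3 + \frac{2 c \left(64 + x\right)}{3}$ ($h{\left(c,x \right)} = -3 + \left(64 + x\right) \frac{2 c}{5 - 2} = -3 + \left(64 + x\right) \frac{2 c}{3} = -3 + \frac{2 c \left(64 + x\right)}{3}$)
$h{\left(120,40 \right)} - -12729 = \left(-3 + \frac{128}{3} \cdot 120 + \frac{2}{3} \cdot 120 \cdot 40\right) - -12729 = \left(-3 + 5120 + 3200\right) + 12729 = 8317 + 12729 = 21046$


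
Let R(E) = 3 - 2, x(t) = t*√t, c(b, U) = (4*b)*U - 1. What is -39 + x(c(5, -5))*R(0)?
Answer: -39 - 101*I*√101 ≈ -39.0 - 1015.0*I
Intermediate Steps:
c(b, U) = -1 + 4*U*b (c(b, U) = 4*U*b - 1 = -1 + 4*U*b)
x(t) = t^(3/2)
R(E) = 1
-39 + x(c(5, -5))*R(0) = -39 + (-1 + 4*(-5)*5)^(3/2)*1 = -39 + (-1 - 100)^(3/2)*1 = -39 + (-101)^(3/2)*1 = -39 - 101*I*√101*1 = -39 - 101*I*√101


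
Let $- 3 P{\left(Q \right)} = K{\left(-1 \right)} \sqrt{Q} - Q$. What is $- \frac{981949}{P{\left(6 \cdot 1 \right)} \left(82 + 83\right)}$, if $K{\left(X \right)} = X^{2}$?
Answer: $- \frac{981949}{275} - \frac{981949 \sqrt{6}}{1650} \approx -5028.5$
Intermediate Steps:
$P{\left(Q \right)} = - \frac{\sqrt{Q}}{3} + \frac{Q}{3}$ ($P{\left(Q \right)} = - \frac{\left(-1\right)^{2} \sqrt{Q} - Q}{3} = - \frac{1 \sqrt{Q} - Q}{3} = - \frac{\sqrt{Q} - Q}{3} = - \frac{\sqrt{Q}}{3} + \frac{Q}{3}$)
$- \frac{981949}{P{\left(6 \cdot 1 \right)} \left(82 + 83\right)} = - \frac{981949}{\left(- \frac{\sqrt{6 \cdot 1}}{3} + \frac{6 \cdot 1}{3}\right) \left(82 + 83\right)} = - \frac{981949}{\left(- \frac{\sqrt{6}}{3} + \frac{1}{3} \cdot 6\right) 165} = - \frac{981949}{\left(- \frac{\sqrt{6}}{3} + 2\right) 165} = - \frac{981949}{\left(2 - \frac{\sqrt{6}}{3}\right) 165} = - \frac{981949}{330 - 55 \sqrt{6}}$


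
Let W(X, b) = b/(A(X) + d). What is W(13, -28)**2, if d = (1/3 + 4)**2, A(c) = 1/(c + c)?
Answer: 876096/395641 ≈ 2.2144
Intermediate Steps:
A(c) = 1/(2*c)
d = 169/9 (d = (1/3 + 4)**2 = (13/3)**2 = 169/9 ≈ 18.778)
W(X, b) = b/(169/9 + 1/(2*X)) (W(X, b) = b/(1/(2*X) + 169/9) = b/(169/9 + 1/(2*X)))
W(13, -28)**2 = (18*13*(-28)/(9 + 338*13))**2 = (18*13*(-28)/(9 + 4394))**2 = (18*13*(-28)/4403)**2 = (18*13*(-28)*(1/4403))**2 = (-936/629)**2 = 876096/395641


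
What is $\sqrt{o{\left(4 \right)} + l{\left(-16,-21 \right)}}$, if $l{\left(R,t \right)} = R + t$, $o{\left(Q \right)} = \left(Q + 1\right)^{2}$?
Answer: $2 i \sqrt{3} \approx 3.4641 i$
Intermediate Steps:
$o{\left(Q \right)} = \left(1 + Q\right)^{2}$
$\sqrt{o{\left(4 \right)} + l{\left(-16,-21 \right)}} = \sqrt{\left(1 + 4\right)^{2} - 37} = \sqrt{5^{2} - 37} = \sqrt{25 - 37} = \sqrt{-12} = 2 i \sqrt{3}$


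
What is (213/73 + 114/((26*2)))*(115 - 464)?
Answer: -3384951/1898 ≈ -1783.4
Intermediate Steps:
(213/73 + 114/((26*2)))*(115 - 464) = (213*(1/73) + 114/52)*(-349) = (213/73 + 114*(1/52))*(-349) = (213/73 + 57/26)*(-349) = (9699/1898)*(-349) = -3384951/1898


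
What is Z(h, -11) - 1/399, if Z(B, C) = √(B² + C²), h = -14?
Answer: -1/399 + √317 ≈ 17.802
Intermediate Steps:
Z(h, -11) - 1/399 = √((-14)² + (-11)²) - 1/399 = √(196 + 121) - 1*1/399 = √317 - 1/399 = -1/399 + √317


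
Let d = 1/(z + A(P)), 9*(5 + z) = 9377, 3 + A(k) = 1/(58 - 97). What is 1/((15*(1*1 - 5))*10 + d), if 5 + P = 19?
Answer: -120962/72577083 ≈ -0.0016667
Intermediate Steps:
P = 14 (P = -5 + 19 = 14)
A(k) = -118/39 (A(k) = -3 + 1/(58 - 97) = -3 + 1/(-39) = -3 - 1/39 = -118/39)
z = 9332/9 (z = -5 + (⅑)*9377 = -5 + 9377/9 = 9332/9 ≈ 1036.9)
d = 117/120962 (d = 1/(9332/9 - 118/39) = 1/(120962/117) = 117/120962 ≈ 0.00096725)
1/((15*(1*1 - 5))*10 + d) = 1/((15*(1*1 - 5))*10 + 117/120962) = 1/((15*(1 - 5))*10 + 117/120962) = 1/((15*(-4))*10 + 117/120962) = 1/(-60*10 + 117/120962) = 1/(-600 + 117/120962) = 1/(-72577083/120962) = -120962/72577083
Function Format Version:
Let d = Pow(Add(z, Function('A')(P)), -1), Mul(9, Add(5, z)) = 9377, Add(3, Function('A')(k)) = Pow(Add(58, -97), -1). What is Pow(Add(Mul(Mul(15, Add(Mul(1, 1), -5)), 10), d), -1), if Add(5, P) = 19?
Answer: Rational(-120962, 72577083) ≈ -0.0016667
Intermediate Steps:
P = 14 (P = Add(-5, 19) = 14)
Function('A')(k) = Rational(-118, 39) (Function('A')(k) = Add(-3, Pow(Add(58, -97), -1)) = Add(-3, Pow(-39, -1)) = Add(-3, Rational(-1, 39)) = Rational(-118, 39))
z = Rational(9332, 9) (z = Add(-5, Mul(Rational(1, 9), 9377)) = Add(-5, Rational(9377, 9)) = Rational(9332, 9) ≈ 1036.9)
d = Rational(117, 120962) (d = Pow(Add(Rational(9332, 9), Rational(-118, 39)), -1) = Pow(Rational(120962, 117), -1) = Rational(117, 120962) ≈ 0.00096725)
Pow(Add(Mul(Mul(15, Add(Mul(1, 1), -5)), 10), d), -1) = Pow(Add(Mul(Mul(15, Add(Mul(1, 1), -5)), 10), Rational(117, 120962)), -1) = Pow(Add(Mul(Mul(15, Add(1, -5)), 10), Rational(117, 120962)), -1) = Pow(Add(Mul(Mul(15, -4), 10), Rational(117, 120962)), -1) = Pow(Add(Mul(-60, 10), Rational(117, 120962)), -1) = Pow(Add(-600, Rational(117, 120962)), -1) = Pow(Rational(-72577083, 120962), -1) = Rational(-120962, 72577083)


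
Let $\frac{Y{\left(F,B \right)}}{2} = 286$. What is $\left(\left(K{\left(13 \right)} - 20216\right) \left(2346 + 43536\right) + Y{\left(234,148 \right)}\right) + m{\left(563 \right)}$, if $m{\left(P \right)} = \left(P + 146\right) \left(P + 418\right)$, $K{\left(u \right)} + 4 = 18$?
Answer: $-926212063$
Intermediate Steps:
$Y{\left(F,B \right)} = 572$ ($Y{\left(F,B \right)} = 2 \cdot 286 = 572$)
$K{\left(u \right)} = 14$ ($K{\left(u \right)} = -4 + 18 = 14$)
$m{\left(P \right)} = \left(146 + P\right) \left(418 + P\right)$
$\left(\left(K{\left(13 \right)} - 20216\right) \left(2346 + 43536\right) + Y{\left(234,148 \right)}\right) + m{\left(563 \right)} = \left(\left(14 - 20216\right) \left(2346 + 43536\right) + 572\right) + \left(61028 + 563^{2} + 564 \cdot 563\right) = \left(\left(-20202\right) 45882 + 572\right) + \left(61028 + 316969 + 317532\right) = \left(-926908164 + 572\right) + 695529 = -926907592 + 695529 = -926212063$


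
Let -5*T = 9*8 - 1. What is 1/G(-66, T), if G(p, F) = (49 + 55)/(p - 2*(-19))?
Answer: -7/26 ≈ -0.26923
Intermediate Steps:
T = -71/5 (T = -(9*8 - 1)/5 = -(72 - 1)/5 = -⅕*71 = -71/5 ≈ -14.200)
G(p, F) = 104/(38 + p) (G(p, F) = 104/(p + 38) = 104/(38 + p))
1/G(-66, T) = 1/(104/(38 - 66)) = 1/(104/(-28)) = 1/(104*(-1/28)) = 1/(-26/7) = -7/26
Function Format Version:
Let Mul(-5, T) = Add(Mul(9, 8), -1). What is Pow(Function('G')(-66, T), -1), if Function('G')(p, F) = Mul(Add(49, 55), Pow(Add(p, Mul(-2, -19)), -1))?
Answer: Rational(-7, 26) ≈ -0.26923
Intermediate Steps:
T = Rational(-71, 5) (T = Mul(Rational(-1, 5), Add(Mul(9, 8), -1)) = Mul(Rational(-1, 5), Add(72, -1)) = Mul(Rational(-1, 5), 71) = Rational(-71, 5) ≈ -14.200)
Function('G')(p, F) = Mul(104, Pow(Add(38, p), -1)) (Function('G')(p, F) = Mul(104, Pow(Add(p, 38), -1)) = Mul(104, Pow(Add(38, p), -1)))
Pow(Function('G')(-66, T), -1) = Pow(Mul(104, Pow(Add(38, -66), -1)), -1) = Pow(Mul(104, Pow(-28, -1)), -1) = Pow(Mul(104, Rational(-1, 28)), -1) = Pow(Rational(-26, 7), -1) = Rational(-7, 26)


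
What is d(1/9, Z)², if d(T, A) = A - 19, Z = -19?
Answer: 1444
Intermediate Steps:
d(T, A) = -19 + A
d(1/9, Z)² = (-19 - 19)² = (-38)² = 1444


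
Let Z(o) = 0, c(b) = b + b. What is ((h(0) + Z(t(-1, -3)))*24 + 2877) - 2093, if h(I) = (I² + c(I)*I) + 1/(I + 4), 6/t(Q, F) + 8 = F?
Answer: 790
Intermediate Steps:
t(Q, F) = 6/(-8 + F)
c(b) = 2*b
h(I) = 1/(4 + I) + 3*I² (h(I) = (I² + (2*I)*I) + 1/(I + 4) = (I² + 2*I²) + 1/(4 + I) = 3*I² + 1/(4 + I) = 1/(4 + I) + 3*I²)
((h(0) + Z(t(-1, -3)))*24 + 2877) - 2093 = (((1 + 3*0³ + 12*0²)/(4 + 0) + 0)*24 + 2877) - 2093 = (((1 + 3*0 + 12*0)/4 + 0)*24 + 2877) - 2093 = (((1 + 0 + 0)/4 + 0)*24 + 2877) - 2093 = (((¼)*1 + 0)*24 + 2877) - 2093 = ((¼ + 0)*24 + 2877) - 2093 = ((¼)*24 + 2877) - 2093 = (6 + 2877) - 2093 = 2883 - 2093 = 790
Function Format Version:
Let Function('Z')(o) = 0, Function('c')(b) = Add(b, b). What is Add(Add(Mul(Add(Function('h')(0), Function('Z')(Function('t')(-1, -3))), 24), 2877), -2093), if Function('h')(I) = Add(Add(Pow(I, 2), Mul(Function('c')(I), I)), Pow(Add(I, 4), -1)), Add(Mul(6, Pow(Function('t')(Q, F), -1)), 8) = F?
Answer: 790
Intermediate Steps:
Function('t')(Q, F) = Mul(6, Pow(Add(-8, F), -1))
Function('c')(b) = Mul(2, b)
Function('h')(I) = Add(Pow(Add(4, I), -1), Mul(3, Pow(I, 2))) (Function('h')(I) = Add(Add(Pow(I, 2), Mul(Mul(2, I), I)), Pow(Add(I, 4), -1)) = Add(Add(Pow(I, 2), Mul(2, Pow(I, 2))), Pow(Add(4, I), -1)) = Add(Mul(3, Pow(I, 2)), Pow(Add(4, I), -1)) = Add(Pow(Add(4, I), -1), Mul(3, Pow(I, 2))))
Add(Add(Mul(Add(Function('h')(0), Function('Z')(Function('t')(-1, -3))), 24), 2877), -2093) = Add(Add(Mul(Add(Mul(Pow(Add(4, 0), -1), Add(1, Mul(3, Pow(0, 3)), Mul(12, Pow(0, 2)))), 0), 24), 2877), -2093) = Add(Add(Mul(Add(Mul(Pow(4, -1), Add(1, Mul(3, 0), Mul(12, 0))), 0), 24), 2877), -2093) = Add(Add(Mul(Add(Mul(Rational(1, 4), Add(1, 0, 0)), 0), 24), 2877), -2093) = Add(Add(Mul(Add(Mul(Rational(1, 4), 1), 0), 24), 2877), -2093) = Add(Add(Mul(Add(Rational(1, 4), 0), 24), 2877), -2093) = Add(Add(Mul(Rational(1, 4), 24), 2877), -2093) = Add(Add(6, 2877), -2093) = Add(2883, -2093) = 790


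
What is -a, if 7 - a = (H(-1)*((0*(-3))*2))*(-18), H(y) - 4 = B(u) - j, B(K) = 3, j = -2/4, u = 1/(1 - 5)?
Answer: -7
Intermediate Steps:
u = -¼ (u = 1/(-4) = -¼ ≈ -0.25000)
j = -½ (j = -2*¼ = -½ ≈ -0.50000)
H(y) = 15/2 (H(y) = 4 + (3 - 1*(-½)) = 4 + (3 + ½) = 4 + 7/2 = 15/2)
a = 7 (a = 7 - 15*((0*(-3))*2)/2*(-18) = 7 - 15*(0*2)/2*(-18) = 7 - (15/2)*0*(-18) = 7 - 0*(-18) = 7 - 1*0 = 7 + 0 = 7)
-a = -1*7 = -7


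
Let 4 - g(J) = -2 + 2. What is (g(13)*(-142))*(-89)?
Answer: 50552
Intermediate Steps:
g(J) = 4 (g(J) = 4 - (-2 + 2) = 4 - 1*0 = 4 + 0 = 4)
(g(13)*(-142))*(-89) = (4*(-142))*(-89) = -568*(-89) = 50552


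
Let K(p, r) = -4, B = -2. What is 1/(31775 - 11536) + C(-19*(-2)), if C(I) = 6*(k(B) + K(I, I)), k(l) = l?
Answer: -728603/20239 ≈ -36.000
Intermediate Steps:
C(I) = -36 (C(I) = 6*(-2 - 4) = 6*(-6) = -36)
1/(31775 - 11536) + C(-19*(-2)) = 1/(31775 - 11536) - 36 = 1/20239 - 36 = -728603/20239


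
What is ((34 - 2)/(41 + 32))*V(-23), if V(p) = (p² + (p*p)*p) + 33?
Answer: -371360/73 ≈ -5087.1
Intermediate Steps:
V(p) = 33 + p² + p³ (V(p) = (p² + p²*p) + 33 = (p² + p³) + 33 = 33 + p² + p³)
((34 - 2)/(41 + 32))*V(-23) = ((34 - 2)/(41 + 32))*(33 + (-23)² + (-23)³) = (32/73)*(33 + 529 - 12167) = (32*(1/73))*(-11605) = (32/73)*(-11605) = -371360/73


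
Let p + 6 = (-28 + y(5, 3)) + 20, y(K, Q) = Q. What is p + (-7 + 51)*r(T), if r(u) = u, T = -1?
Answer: -55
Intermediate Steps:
p = -11 (p = -6 + ((-28 + 3) + 20) = -6 + (-25 + 20) = -6 - 5 = -11)
p + (-7 + 51)*r(T) = -11 + (-7 + 51)*(-1) = -11 + 44*(-1) = -11 - 44 = -55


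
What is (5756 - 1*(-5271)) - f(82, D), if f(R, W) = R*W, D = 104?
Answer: 2499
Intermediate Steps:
(5756 - 1*(-5271)) - f(82, D) = (5756 - 1*(-5271)) - 82*104 = (5756 + 5271) - 1*8528 = 11027 - 8528 = 2499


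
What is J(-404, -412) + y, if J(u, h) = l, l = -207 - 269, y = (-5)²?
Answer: -451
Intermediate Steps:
y = 25
l = -476
J(u, h) = -476
J(-404, -412) + y = -476 + 25 = -451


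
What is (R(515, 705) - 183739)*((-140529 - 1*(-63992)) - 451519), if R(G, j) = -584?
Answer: 97332866088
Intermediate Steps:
(R(515, 705) - 183739)*((-140529 - 1*(-63992)) - 451519) = (-584 - 183739)*((-140529 - 1*(-63992)) - 451519) = -184323*((-140529 + 63992) - 451519) = -184323*(-76537 - 451519) = -184323*(-528056) = 97332866088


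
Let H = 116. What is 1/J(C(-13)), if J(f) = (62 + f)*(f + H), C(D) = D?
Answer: 1/5047 ≈ 0.00019814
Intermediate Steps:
J(f) = (62 + f)*(116 + f) (J(f) = (62 + f)*(f + 116) = (62 + f)*(116 + f))
1/J(C(-13)) = 1/(7192 + (-13)² + 178*(-13)) = 1/(7192 + 169 - 2314) = 1/5047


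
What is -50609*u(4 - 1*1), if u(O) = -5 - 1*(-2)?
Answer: 151827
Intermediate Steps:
u(O) = -3 (u(O) = -5 + 2 = -3)
-50609*u(4 - 1*1) = -50609*(-3) = 151827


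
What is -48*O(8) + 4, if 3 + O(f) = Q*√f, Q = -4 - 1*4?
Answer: 148 + 768*√2 ≈ 1234.1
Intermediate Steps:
Q = -8 (Q = -4 - 4 = -8)
O(f) = -3 - 8*√f
-48*O(8) + 4 = -48*(-3 - 16*√2) + 4 = (144 + 768*√2) + 4 = 148 + 768*√2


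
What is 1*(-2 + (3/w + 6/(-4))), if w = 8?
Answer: -25/8 ≈ -3.1250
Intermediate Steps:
1*(-2 + (3/w + 6/(-4))) = 1*(-2 + (3/8 + 6/(-4))) = 1*(-2 + (3*(⅛) + 6*(-¼))) = 1*(-2 + (3/8 - 3/2)) = 1*(-2 - 9/8) = 1*(-25/8) = -25/8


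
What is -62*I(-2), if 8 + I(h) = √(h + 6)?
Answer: 372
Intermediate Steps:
I(h) = -8 + √(6 + h) (I(h) = -8 + √(h + 6) = -8 + √(6 + h))
-62*I(-2) = -62*(-8 + √(6 - 2)) = -62*(-8 + √4) = -62*(-8 + 2) = -62*(-6) = 372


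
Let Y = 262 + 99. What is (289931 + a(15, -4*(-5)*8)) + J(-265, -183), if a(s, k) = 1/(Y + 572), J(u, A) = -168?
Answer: 270348880/933 ≈ 2.8976e+5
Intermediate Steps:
Y = 361
a(s, k) = 1/933 (a(s, k) = 1/(361 + 572) = 1/933)
(289931 + a(15, -4*(-5)*8)) + J(-265, -183) = (289931 + 1/933) - 168 = 270505624/933 - 168 = 270348880/933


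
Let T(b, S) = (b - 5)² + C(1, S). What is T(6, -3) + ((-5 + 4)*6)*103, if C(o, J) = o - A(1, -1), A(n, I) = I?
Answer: -615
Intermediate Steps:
C(o, J) = 1 + o (C(o, J) = o - 1*(-1) = o + 1 = 1 + o)
T(b, S) = 2 + (-5 + b)² (T(b, S) = (b - 5)² + (1 + 1) = (-5 + b)² + 2 = 2 + (-5 + b)²)
T(6, -3) + ((-5 + 4)*6)*103 = (2 + (-5 + 6)²) + ((-5 + 4)*6)*103 = (2 + 1²) - 1*6*103 = (2 + 1) - 6*103 = 3 - 618 = -615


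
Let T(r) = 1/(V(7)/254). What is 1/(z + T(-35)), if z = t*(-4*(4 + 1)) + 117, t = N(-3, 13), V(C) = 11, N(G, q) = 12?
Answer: -11/1099 ≈ -0.010009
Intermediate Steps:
T(r) = 254/11 (T(r) = 1/(11/254) = 254/11)
t = 12
z = -123 (z = 12*(-4*(4 + 1)) + 117 = 12*(-4*5) + 117 = 12*(-20) + 117 = -240 + 117 = -123)
1/(z + T(-35)) = 1/(-123 + 254/11) = 1/(-1099/11) = -11/1099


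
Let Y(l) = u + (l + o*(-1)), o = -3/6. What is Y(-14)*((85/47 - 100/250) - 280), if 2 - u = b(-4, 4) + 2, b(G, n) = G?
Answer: 1243911/470 ≈ 2646.6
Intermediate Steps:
o = -½ (o = -3*⅙ = -½ ≈ -0.50000)
u = 4 (u = 2 - (-4 + 2) = 2 - 1*(-2) = 2 + 2 = 4)
Y(l) = 9/2 + l (Y(l) = 4 + (l - ½*(-1)) = 4 + (l + ½) = 4 + (½ + l) = 9/2 + l)
Y(-14)*((85/47 - 100/250) - 280) = (9/2 - 14)*((85/47 - 100/250) - 280) = -19*((85*(1/47) - 100*1/250) - 280)/2 = -19*((85/47 - ⅖) - 280)/2 = -19*(331/235 - 280)/2 = -19/2*(-65469/235) = 1243911/470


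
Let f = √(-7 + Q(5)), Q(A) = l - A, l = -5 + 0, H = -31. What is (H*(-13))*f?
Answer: 403*I*√17 ≈ 1661.6*I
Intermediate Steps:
l = -5
Q(A) = -5 - A
f = I*√17 (f = √(-7 + (-5 - 1*5)) = √(-7 + (-5 - 5)) = √(-7 - 10) = √(-17) = I*√17 ≈ 4.1231*I)
(H*(-13))*f = (-31*(-13))*(I*√17) = 403*(I*√17) = 403*I*√17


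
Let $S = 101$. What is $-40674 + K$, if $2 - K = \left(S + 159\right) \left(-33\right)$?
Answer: $-32092$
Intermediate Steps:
$K = 8582$ ($K = 2 - \left(101 + 159\right) \left(-33\right) = 2 - 260 \left(-33\right) = 2 - -8580 = 2 + 8580 = 8582$)
$-40674 + K = -40674 + 8582 = -32092$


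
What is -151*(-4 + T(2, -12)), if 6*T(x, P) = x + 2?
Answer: 1510/3 ≈ 503.33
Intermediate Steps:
T(x, P) = ⅓ + x/6 (T(x, P) = (x + 2)/6 = (2 + x)/6 = ⅓ + x/6)
-151*(-4 + T(2, -12)) = -151*(-4 + (⅓ + (⅙)*2)) = -151*(-4 + (⅓ + ⅓)) = -151*(-4 + ⅔) = -151*(-10/3) = 1510/3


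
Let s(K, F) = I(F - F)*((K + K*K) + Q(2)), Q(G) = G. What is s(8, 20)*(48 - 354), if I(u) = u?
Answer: 0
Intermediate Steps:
s(K, F) = 0 (s(K, F) = (F - F)*((K + K*K) + 2) = 0*((K + K**2) + 2) = 0*(2 + K + K**2) = 0)
s(8, 20)*(48 - 354) = 0*(48 - 354) = 0*(-306) = 0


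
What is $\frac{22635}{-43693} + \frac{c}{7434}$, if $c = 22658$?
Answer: $\frac{410863702}{162406881} \approx 2.5298$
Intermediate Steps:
$\frac{22635}{-43693} + \frac{c}{7434} = \frac{22635}{-43693} + \frac{22658}{7434} = 22635 \left(- \frac{1}{43693}\right) + 22658 \cdot \frac{1}{7434} = - \frac{22635}{43693} + \frac{11329}{3717} = \frac{410863702}{162406881}$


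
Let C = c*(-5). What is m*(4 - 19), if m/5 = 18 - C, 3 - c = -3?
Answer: -3600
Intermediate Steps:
c = 6 (c = 3 - 1*(-3) = 3 + 3 = 6)
C = -30 (C = 6*(-5) = -30)
m = 240 (m = 5*(18 - 1*(-30)) = 5*(18 + 30) = 5*48 = 240)
m*(4 - 19) = 240*(4 - 19) = 240*(-15) = -3600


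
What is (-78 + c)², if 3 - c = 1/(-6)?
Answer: 201601/36 ≈ 5600.0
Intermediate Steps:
c = 19/6 (c = 3 - 1/(-6) = 3 - 1*(-⅙) = 3 + ⅙ = 19/6 ≈ 3.1667)
(-78 + c)² = (-78 + 19/6)² = (-449/6)² = 201601/36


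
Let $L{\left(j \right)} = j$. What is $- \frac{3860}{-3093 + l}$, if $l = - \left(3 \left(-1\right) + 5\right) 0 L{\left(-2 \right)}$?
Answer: $\frac{3860}{3093} \approx 1.248$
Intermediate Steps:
$l = 0$ ($l = - \left(3 \left(-1\right) + 5\right) 0 \left(-2\right) = - \left(-3 + 5\right) 0 \left(-2\right) = - 2 \cdot 0 \left(-2\right) = - 0 \left(-2\right) = \left(-1\right) 0 = 0$)
$- \frac{3860}{-3093 + l} = - \frac{3860}{-3093 + 0} = - \frac{3860}{-3093} = \left(-3860\right) \left(- \frac{1}{3093}\right) = \frac{3860}{3093}$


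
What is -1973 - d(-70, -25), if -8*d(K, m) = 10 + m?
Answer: -15799/8 ≈ -1974.9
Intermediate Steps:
d(K, m) = -5/4 - m/8 (d(K, m) = -(10 + m)/8 = -5/4 - m/8)
-1973 - d(-70, -25) = -1973 - (-5/4 - ⅛*(-25)) = -1973 - (-5/4 + 25/8) = -1973 - 1*15/8 = -1973 - 15/8 = -15799/8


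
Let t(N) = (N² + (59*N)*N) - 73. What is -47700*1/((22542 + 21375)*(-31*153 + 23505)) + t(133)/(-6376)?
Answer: -916617687967/5506957576 ≈ -166.45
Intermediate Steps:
t(N) = -73 + 60*N² (t(N) = (N² + 59*N²) - 73 = 60*N² - 73 = -73 + 60*N²)
-47700*1/((22542 + 21375)*(-31*153 + 23505)) + t(133)/(-6376) = -47700*1/((22542 + 21375)*(-31*153 + 23505)) + (-73 + 60*133²)/(-6376) = -47700*1/(43917*(-4743 + 23505)) + (-73 + 60*17689)*(-1/6376) = -47700/(18762*43917) + (-73 + 1061340)*(-1/6376) = -47700/823970754 + 1061267*(-1/6376) = -47700*1/823970754 - 1061267/6376 = -50/863701 - 1061267/6376 = -916617687967/5506957576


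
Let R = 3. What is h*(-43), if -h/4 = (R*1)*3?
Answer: 1548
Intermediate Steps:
h = -36 (h = -4*3*1*3 = -12*3 = -4*9 = -36)
h*(-43) = -36*(-43) = 1548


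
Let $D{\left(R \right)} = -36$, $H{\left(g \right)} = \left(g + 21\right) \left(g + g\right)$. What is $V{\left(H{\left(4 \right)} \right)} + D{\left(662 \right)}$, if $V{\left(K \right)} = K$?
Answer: $164$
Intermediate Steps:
$H{\left(g \right)} = 2 g \left(21 + g\right)$ ($H{\left(g \right)} = \left(21 + g\right) 2 g = 2 g \left(21 + g\right)$)
$V{\left(H{\left(4 \right)} \right)} + D{\left(662 \right)} = 2 \cdot 4 \left(21 + 4\right) - 36 = 2 \cdot 4 \cdot 25 - 36 = 200 - 36 = 164$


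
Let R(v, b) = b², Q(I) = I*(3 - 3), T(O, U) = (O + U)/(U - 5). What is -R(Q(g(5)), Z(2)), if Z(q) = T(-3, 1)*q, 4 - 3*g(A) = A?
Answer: -1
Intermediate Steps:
g(A) = 4/3 - A/3
T(O, U) = (O + U)/(-5 + U)
Q(I) = 0 (Q(I) = I*0 = 0)
Z(q) = q/2 (Z(q) = ((-3 + 1)/(-5 + 1))*q = (-2/(-4))*q = (-¼*(-2))*q = q/2)
-R(Q(g(5)), Z(2)) = -((½)*2)² = -1*1² = -1*1 = -1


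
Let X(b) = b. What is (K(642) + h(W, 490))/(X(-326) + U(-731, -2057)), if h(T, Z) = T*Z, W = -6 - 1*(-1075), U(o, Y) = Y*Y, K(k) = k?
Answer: 524452/4230923 ≈ 0.12396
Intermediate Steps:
U(o, Y) = Y²
W = 1069 (W = -6 + 1075 = 1069)
(K(642) + h(W, 490))/(X(-326) + U(-731, -2057)) = (642 + 1069*490)/(-326 + (-2057)²) = (642 + 523810)/(-326 + 4231249) = 524452/4230923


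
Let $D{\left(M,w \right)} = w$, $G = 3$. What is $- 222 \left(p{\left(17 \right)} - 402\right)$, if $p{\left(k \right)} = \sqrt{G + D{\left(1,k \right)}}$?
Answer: $89244 - 444 \sqrt{5} \approx 88251.0$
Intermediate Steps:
$p{\left(k \right)} = \sqrt{3 + k}$
$- 222 \left(p{\left(17 \right)} - 402\right) = - 222 \left(\sqrt{3 + 17} - 402\right) = - 222 \left(\sqrt{20} - 402\right) = - 222 \left(2 \sqrt{5} - 402\right) = - 222 \left(-402 + 2 \sqrt{5}\right) = 89244 - 444 \sqrt{5}$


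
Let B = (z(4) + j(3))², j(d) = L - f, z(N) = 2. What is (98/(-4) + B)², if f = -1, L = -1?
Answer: 1681/4 ≈ 420.25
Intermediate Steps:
j(d) = 0 (j(d) = -1 - 1*(-1) = -1 + 1 = 0)
B = 4 (B = (2 + 0)² = 2² = 4)
(98/(-4) + B)² = (98/(-4) + 4)² = (98*(-¼) + 4)² = (-49/2 + 4)² = (-41/2)² = 1681/4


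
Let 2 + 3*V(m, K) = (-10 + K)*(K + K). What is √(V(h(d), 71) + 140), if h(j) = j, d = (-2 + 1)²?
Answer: 2*√6810/3 ≈ 55.015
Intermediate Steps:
d = 1 (d = (-1)² = 1)
V(m, K) = -⅔ + 2*K*(-10 + K)/3 (V(m, K) = -⅔ + ((-10 + K)*(K + K))/3 = -⅔ + ((-10 + K)*(2*K))/3 = -⅔ + (2*K*(-10 + K))/3 = -⅔ + 2*K*(-10 + K)/3)
√(V(h(d), 71) + 140) = √((-⅔ - 20/3*71 + (⅔)*71²) + 140) = √((-⅔ - 1420/3 + (⅔)*5041) + 140) = √((-⅔ - 1420/3 + 10082/3) + 140) = √(8660/3 + 140) = √(9080/3) = 2*√6810/3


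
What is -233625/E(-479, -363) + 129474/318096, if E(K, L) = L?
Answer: 1377077353/2138312 ≈ 644.00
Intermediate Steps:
-233625/E(-479, -363) + 129474/318096 = -233625/(-363) + 129474/318096 = -233625*(-1/363) + 129474*(1/318096) = 77875/121 + 7193/17672 = 1377077353/2138312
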